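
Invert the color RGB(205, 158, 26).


Invert: (255-R, 255-G, 255-B)
R: 255-205 = 50
G: 255-158 = 97
B: 255-26 = 229
= RGB(50, 97, 229)


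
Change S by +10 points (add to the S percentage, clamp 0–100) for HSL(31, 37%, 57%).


Original S = 37%
Adjustment = +10 percentage points
New S = 37 + (10) = 47
Clamp to [0, 100] → 47
= HSL(31°, 47%, 57%)


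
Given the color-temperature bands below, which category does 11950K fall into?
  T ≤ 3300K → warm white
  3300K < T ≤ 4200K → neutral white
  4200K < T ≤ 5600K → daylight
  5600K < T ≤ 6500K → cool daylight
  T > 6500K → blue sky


Temperature: 11950K
11950K > 6500K → blue sky
Classification: blue sky


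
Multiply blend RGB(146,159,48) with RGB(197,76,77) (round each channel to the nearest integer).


Multiply: C = A×B/255, rounded to nearest integer
R: 146×197/255 = 28762/255 ≈ 112.792 → 113
G: 159×76/255 = 12084/255 ≈ 47.388 → 47
B: 48×77/255 = 3696/255 ≈ 14.494 → 14
= RGB(113, 47, 14)


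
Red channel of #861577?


Color: #861577
R = 86 = 134
G = 15 = 21
B = 77 = 119
Red = 134


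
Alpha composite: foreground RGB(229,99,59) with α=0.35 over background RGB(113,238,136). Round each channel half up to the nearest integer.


C = α×F + (1-α)×B, with 1-α = 0.65
R: 0.35×229 + 0.65×113 = 80.15 + 73.45 = 153.60 → 154
G: 0.35×99 + 0.65×238 = 34.65 + 154.70 = 189.35 → 189
B: 0.35×59 + 0.65×136 = 20.65 + 88.40 = 109.05 → 109
= RGB(154, 189, 109)


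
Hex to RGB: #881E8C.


88 → 136 (R)
1E → 30 (G)
8C → 140 (B)
= RGB(136, 30, 140)


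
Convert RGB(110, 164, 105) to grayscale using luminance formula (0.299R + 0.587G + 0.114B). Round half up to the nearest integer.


Gray = 0.299×R + 0.587×G + 0.114×B
Gray = 0.299×110 + 0.587×164 + 0.114×105
Gray = 32.890 + 96.268 + 11.970
Gray = 141.128 → round half up → 141
Gray = 141


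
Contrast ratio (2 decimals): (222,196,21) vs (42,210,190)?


Linearize each sRGB channel c=v/255: c/12.92 if c ≤ 0.04045 else ((c+0.055)/1.055)^2.4
L = 0.2126×R_lin + 0.7152×G_lin + 0.0722×B_lin
Color 1 (222,196,21):
  R=222: 222/255≈0.8706 > 0.04045 → ((0.8706+0.055)/1.055)^2.4 ≈ 0.73046
  G=196: 196/255≈0.7686 > 0.04045 → ((0.7686+0.055)/1.055)^2.4 ≈ 0.55201
  B=21: 21/255≈0.0824 > 0.04045 → ((0.0824+0.055)/1.055)^2.4 ≈ 0.00750
  L1 = 0.2126×0.73046 + 0.7152×0.55201 + 0.0722×0.00750 ≈ 0.55064
Color 2 (42,210,190):
  R=42: 42/255≈0.1647 > 0.04045 → ((0.1647+0.055)/1.055)^2.4 ≈ 0.02315
  G=210: 210/255≈0.8235 > 0.04045 → ((0.8235+0.055)/1.055)^2.4 ≈ 0.64448
  B=190: 190/255≈0.7451 > 0.04045 → ((0.7451+0.055)/1.055)^2.4 ≈ 0.51492
  L2 = 0.2126×0.02315 + 0.7152×0.64448 + 0.0722×0.51492 ≈ 0.50303
Lighter = 0.55064, Darker = 0.50303
Ratio = (L_lighter + 0.05) / (L_darker + 0.05)
Ratio = (0.55064 + 0.05) / (0.50303 + 0.05) = 0.60064 / 0.55303 ≈ 1.0861
Ratio ≈ 1.09:1


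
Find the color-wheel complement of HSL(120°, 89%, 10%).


Complement = opposite side of color wheel = hue + 180°
H' = (120 + 180) mod 360 = 300°
S and L unchanged.
= HSL(300°, 89%, 10%)


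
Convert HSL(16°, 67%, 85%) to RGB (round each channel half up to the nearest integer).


H=16°, S=0.67, L=0.85
C = (1-|2L-1|)×S = (1-|0.70|)×0.67 = 0.201
H' = H/60 = 16/60 ≈ 0.2667; X = C×(1-|H' mod 2 - 1|) = 0.0536
m = L - C/2 = 0.85 - 0.1005 = 0.7495
Sector ⌊H'⌋ = 0 → (R',G',B') = (0.201, 0.0536, 0.0)
RGB = ((R'+m)×255, (G'+m)×255, (B'+m)×255) = (242.3775, 204.7905, 191.1225)
Round half up → RGB(242, 205, 191)


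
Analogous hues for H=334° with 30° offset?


Base hue: 334°
Left analog: (334 - 30) mod 360 = 304°
Right analog: (334 + 30) mod 360 = 4°
Analogous hues = 304° and 4°


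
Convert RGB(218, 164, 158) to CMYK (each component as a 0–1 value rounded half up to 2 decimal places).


R'=218/255≈0.8549, G'=164/255≈0.6431, B'=158/255≈0.6196
K = 1 - max(R',G',B') = 1 - 218/255 = 37/255 = 0.14509… → 0.15
(1-R'-K)/(1-K) simplifies to (max-R)/max with max = 218:
C = (218-218)/218 = 0/218 = 0 → 0.00
M = (218-164)/218 = 54/218 = 0.24770… → 0.25
Y = (218-158)/218 = 60/218 = 0.27522… → 0.28
= CMYK(0.00, 0.25, 0.28, 0.15)


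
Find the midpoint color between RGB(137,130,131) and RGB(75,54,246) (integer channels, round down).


Midpoint: each channel = ⌊(C₁+C₂)/2⌋
R: ⌊(137+75)/2⌋ = 106
G: ⌊(130+54)/2⌋ = 92
B: ⌊(131+246)/2⌋ = 188
= RGB(106, 92, 188)


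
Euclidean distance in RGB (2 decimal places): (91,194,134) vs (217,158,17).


d = √[(R₁-R₂)² + (G₁-G₂)² + (B₁-B₂)²]
d = √[(91-217)² + (194-158)² + (134-17)²]
d = √[15876 + 1296 + 13689]
d = √30861
d ≈ 175.67


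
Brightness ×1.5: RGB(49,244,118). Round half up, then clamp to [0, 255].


Multiply each channel by 1.5, round half up, clamp to [0, 255]
R: 49×1.5 = 73.5 → round → 74
G: 244×1.5 = 366 → clamp → 255
B: 118×1.5 = 177
= RGB(74, 255, 177)


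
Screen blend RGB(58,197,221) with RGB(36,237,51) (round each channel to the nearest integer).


Screen: C = 255 - (255-A)×(255-B)/255, rounded to nearest integer
R: 255 - (255-58)×(255-36)/255 = 255 - 43143/255 ≈ 255 - 169.188 = 85.812 → 86
G: 255 - (255-197)×(255-237)/255 = 255 - 1044/255 ≈ 255 - 4.094 = 250.906 → 251
B: 255 - (255-221)×(255-51)/255 = 255 - 6936/255 ≈ 255 - 27.200 = 227.800 → 228
= RGB(86, 251, 228)


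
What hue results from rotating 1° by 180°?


New hue = (H + rotation) mod 360
New hue = (1 + 180) mod 360
= 181 mod 360
= 181°


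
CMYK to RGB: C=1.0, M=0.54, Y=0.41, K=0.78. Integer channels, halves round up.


R = 255 × (1-C) × (1-K) = 255 × 0.00 × 0.22 = 0
G = 255 × (1-M) × (1-K) = 255 × 0.46 × 0.22 = 25.806 → 26
B = 255 × (1-Y) × (1-K) = 255 × 0.59 × 0.22 = 33.099 → 33
= RGB(0, 26, 33)


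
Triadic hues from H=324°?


Triadic: equally spaced at 120° intervals
H1 = 324°
H2 = (324 + 120) mod 360 = 84°
H3 = (324 + 240) mod 360 = 204°
Triadic = 324°, 84°, 204°


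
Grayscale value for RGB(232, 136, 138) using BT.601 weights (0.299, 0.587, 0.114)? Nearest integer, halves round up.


Gray = 0.299×R + 0.587×G + 0.114×B
Gray = 0.299×232 + 0.587×136 + 0.114×138
Gray = 69.368 + 79.832 + 15.732
Gray = 164.932 → round half up → 165
Gray = 165


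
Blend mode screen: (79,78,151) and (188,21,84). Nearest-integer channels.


Screen: C = 255 - (255-A)×(255-B)/255, rounded to nearest integer
R: 255 - (255-79)×(255-188)/255 = 255 - 11792/255 ≈ 255 - 46.243 = 208.757 → 209
G: 255 - (255-78)×(255-21)/255 = 255 - 41418/255 ≈ 255 - 162.424 = 92.576 → 93
B: 255 - (255-151)×(255-84)/255 = 255 - 17784/255 ≈ 255 - 69.741 = 185.259 → 185
= RGB(209, 93, 185)


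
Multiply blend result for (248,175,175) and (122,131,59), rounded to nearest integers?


Multiply: C = A×B/255, rounded to nearest integer
R: 248×122/255 = 30256/255 ≈ 118.651 → 119
G: 175×131/255 = 22925/255 ≈ 89.902 → 90
B: 175×59/255 = 10325/255 ≈ 40.490 → 40
= RGB(119, 90, 40)


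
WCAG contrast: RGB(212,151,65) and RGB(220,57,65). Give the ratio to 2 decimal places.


Linearize each sRGB channel c=v/255: c/12.92 if c ≤ 0.04045 else ((c+0.055)/1.055)^2.4
L = 0.2126×R_lin + 0.7152×G_lin + 0.0722×B_lin
Color 1 (212,151,65):
  R=212: 212/255≈0.8314 > 0.04045 → ((0.8314+0.055)/1.055)^2.4 ≈ 0.65837
  G=151: 151/255≈0.5922 > 0.04045 → ((0.5922+0.055)/1.055)^2.4 ≈ 0.30947
  B=65: 65/255≈0.2549 > 0.04045 → ((0.2549+0.055)/1.055)^2.4 ≈ 0.05286
  L1 = 0.2126×0.65837 + 0.7152×0.30947 + 0.0722×0.05286 ≈ 0.36512
Color 2 (220,57,65):
  R=220: 220/255≈0.8627 > 0.04045 → ((0.8627+0.055)/1.055)^2.4 ≈ 0.71569
  G=57: 57/255≈0.2235 > 0.04045 → ((0.2235+0.055)/1.055)^2.4 ≈ 0.04092
  B=65: 65/255≈0.2549 > 0.04045 → ((0.2549+0.055)/1.055)^2.4 ≈ 0.05286
  L2 = 0.2126×0.71569 + 0.7152×0.04092 + 0.0722×0.05286 ≈ 0.18524
Lighter = 0.36512, Darker = 0.18524
Ratio = (L_lighter + 0.05) / (L_darker + 0.05)
Ratio = (0.36512 + 0.05) / (0.18524 + 0.05) = 0.41512 / 0.23524 ≈ 1.7647
Ratio ≈ 1.76:1


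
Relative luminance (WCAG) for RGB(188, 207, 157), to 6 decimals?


Linearize each channel (sRGB transfer function): c = v/255; c_lin = c/12.92 if c ≤ 0.04045, else ((c+0.055)/1.055)^2.4
  R: 188/255 ≈ 0.737255 > 0.04045 → ((0.737255+0.055)/1.055)^2.4 ≈ 0.502886
  G: 207/255 ≈ 0.811765 > 0.04045 → ((0.811765+0.055)/1.055)^2.4 ≈ 0.623960
  B: 157/255 ≈ 0.615686 > 0.04045 → ((0.615686+0.055)/1.055)^2.4 ≈ 0.337164
R_lin = 0.502886, G_lin = 0.623960, B_lin = 0.337164
L = 0.2126×R + 0.7152×G + 0.0722×B
L = 0.2126×0.502886 + 0.7152×0.623960 + 0.0722×0.337164
L ≈ 0.577513


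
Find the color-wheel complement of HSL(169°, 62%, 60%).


Complement = opposite side of color wheel = hue + 180°
H' = (169 + 180) mod 360 = 349°
S and L unchanged.
= HSL(349°, 62%, 60%)


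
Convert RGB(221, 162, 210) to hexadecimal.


R = 221 → DD (hex)
G = 162 → A2 (hex)
B = 210 → D2 (hex)
Hex = #DDA2D2


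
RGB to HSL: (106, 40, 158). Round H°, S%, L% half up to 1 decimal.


Normalize: R'=106/255≈0.4157, G'=40/255≈0.1569, B'=158/255≈0.6196
Max=158/255, Min=40/255, Δ=Max-Min=118/255
L = (Max+Min)/2 = (158+40)/510 = 198/510 = 0.38823… → L = 38.8%
L ≤ 0.5 → S = Δ/(Max+Min) = 118/(158+40) = 118/198 = 0.59595… → S = 59.6%
(the 1/255 factors cancel in S and H, so raw channel differences can be used)
Max is B' → H = 60 × ((R-G)/Δ + 4) = 60 × ((106-40)/118 + 4)
  66/118 + 4 = 0.5593… + 4 = 4.5593…
  H = 60 × 4.5593… = 273.559…° → H = 273.6°
= HSL(273.6°, 59.6%, 38.8%)


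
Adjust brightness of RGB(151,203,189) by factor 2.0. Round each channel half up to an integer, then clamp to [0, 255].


Multiply each channel by 2.0, round half up, clamp to [0, 255]
R: 151×2.0 = 302 → clamp → 255
G: 203×2.0 = 406 → clamp → 255
B: 189×2.0 = 378 → clamp → 255
= RGB(255, 255, 255)


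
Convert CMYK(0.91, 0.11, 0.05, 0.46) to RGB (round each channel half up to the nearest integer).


R = 255 × (1-C) × (1-K) = 255 × 0.09 × 0.54 = 12.393 → 12
G = 255 × (1-M) × (1-K) = 255 × 0.89 × 0.54 = 122.553 → 123
B = 255 × (1-Y) × (1-K) = 255 × 0.95 × 0.54 = 130.815 → 131
= RGB(12, 123, 131)


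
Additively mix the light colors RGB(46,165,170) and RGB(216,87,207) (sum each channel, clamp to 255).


Additive: each channel = min(255, C₁+C₂)
R: 46+216 = 262 → 255
G: 165+87 = 252 → 252
B: 170+207 = 377 → 255
= RGB(255, 252, 255)


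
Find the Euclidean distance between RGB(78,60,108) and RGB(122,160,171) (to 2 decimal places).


d = √[(R₁-R₂)² + (G₁-G₂)² + (B₁-B₂)²]
d = √[(78-122)² + (60-160)² + (108-171)²]
d = √[1936 + 10000 + 3969]
d = √15905
d ≈ 126.12


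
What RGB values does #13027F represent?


13 → 19 (R)
02 → 2 (G)
7F → 127 (B)
= RGB(19, 2, 127)


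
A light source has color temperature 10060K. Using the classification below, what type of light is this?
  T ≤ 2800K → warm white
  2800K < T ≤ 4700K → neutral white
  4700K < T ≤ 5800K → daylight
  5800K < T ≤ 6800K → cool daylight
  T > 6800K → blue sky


Temperature: 10060K
10060K > 6800K → blue sky
Classification: blue sky


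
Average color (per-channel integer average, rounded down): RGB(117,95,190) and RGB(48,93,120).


Midpoint: each channel = ⌊(C₁+C₂)/2⌋
R: ⌊(117+48)/2⌋ = 82
G: ⌊(95+93)/2⌋ = 94
B: ⌊(190+120)/2⌋ = 155
= RGB(82, 94, 155)


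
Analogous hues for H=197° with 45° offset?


Base hue: 197°
Left analog: (197 - 45) mod 360 = 152°
Right analog: (197 + 45) mod 360 = 242°
Analogous hues = 152° and 242°


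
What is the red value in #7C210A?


Color: #7C210A
R = 7C = 124
G = 21 = 33
B = 0A = 10
Red = 124


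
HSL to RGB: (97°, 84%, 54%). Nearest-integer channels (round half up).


H=97°, S=0.84, L=0.54
C = (1-|2L-1|)×S = (1-|0.08|)×0.84 = 0.7728
H' = H/60 = 97/60 ≈ 1.6167; X = C×(1-|H' mod 2 - 1|) = 0.29624
m = L - C/2 = 0.54 - 0.3864 = 0.1536
Sector ⌊H'⌋ = 1 → (R',G',B') = (0.29624, 0.7728, 0.0)
RGB = ((R'+m)×255, (G'+m)×255, (B'+m)×255) = (114.7092, 236.232, 39.168)
Round half up → RGB(115, 236, 39)


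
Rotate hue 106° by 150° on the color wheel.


New hue = (H + rotation) mod 360
New hue = (106 + 150) mod 360
= 256 mod 360
= 256°


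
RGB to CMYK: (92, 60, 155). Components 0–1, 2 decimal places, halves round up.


R'=92/255≈0.3608, G'=60/255≈0.2353, B'=155/255≈0.6078
K = 1 - max(R',G',B') = 1 - 155/255 = 100/255 = 0.39215… → 0.39
(1-R'-K)/(1-K) simplifies to (max-R)/max with max = 155:
C = (155-92)/155 = 63/155 = 0.40645… → 0.41
M = (155-60)/155 = 95/155 = 0.61290… → 0.61
Y = (155-155)/155 = 0/155 = 0 → 0.00
= CMYK(0.41, 0.61, 0.00, 0.39)


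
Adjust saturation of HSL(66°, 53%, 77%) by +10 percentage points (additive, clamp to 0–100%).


Original S = 53%
Adjustment = +10 percentage points
New S = 53 + (10) = 63
Clamp to [0, 100] → 63
= HSL(66°, 63%, 77%)


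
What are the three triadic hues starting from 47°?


Triadic: equally spaced at 120° intervals
H1 = 47°
H2 = (47 + 120) mod 360 = 167°
H3 = (47 + 240) mod 360 = 287°
Triadic = 47°, 167°, 287°


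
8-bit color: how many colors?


Colors = 2^bits = 2^8
= 256 colors


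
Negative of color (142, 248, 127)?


Invert: (255-R, 255-G, 255-B)
R: 255-142 = 113
G: 255-248 = 7
B: 255-127 = 128
= RGB(113, 7, 128)


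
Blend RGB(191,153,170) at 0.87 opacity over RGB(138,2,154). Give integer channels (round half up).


C = α×F + (1-α)×B, with 1-α = 0.13
R: 0.87×191 + 0.13×138 = 166.17 + 17.94 = 184.11 → 184
G: 0.87×153 + 0.13×2 = 133.11 + 0.26 = 133.37 → 133
B: 0.87×170 + 0.13×154 = 147.90 + 20.02 = 167.92 → 168
= RGB(184, 133, 168)


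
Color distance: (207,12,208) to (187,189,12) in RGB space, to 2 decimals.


d = √[(R₁-R₂)² + (G₁-G₂)² + (B₁-B₂)²]
d = √[(207-187)² + (12-189)² + (208-12)²]
d = √[400 + 31329 + 38416]
d = √70145
d ≈ 264.85


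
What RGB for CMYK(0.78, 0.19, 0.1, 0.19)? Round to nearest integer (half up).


R = 255 × (1-C) × (1-K) = 255 × 0.22 × 0.81 = 45.441 → 45
G = 255 × (1-M) × (1-K) = 255 × 0.81 × 0.81 = 167.3055 → 167
B = 255 × (1-Y) × (1-K) = 255 × 0.90 × 0.81 = 185.895 → 186
= RGB(45, 167, 186)


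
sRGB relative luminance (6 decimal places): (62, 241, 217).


Linearize each channel (sRGB transfer function): c = v/255; c_lin = c/12.92 if c ≤ 0.04045, else ((c+0.055)/1.055)^2.4
  R: 62/255 ≈ 0.243137 > 0.04045 → ((0.243137+0.055)/1.055)^2.4 ≈ 0.048172
  G: 241/255 ≈ 0.945098 > 0.04045 → ((0.945098+0.055)/1.055)^2.4 ≈ 0.879622
  B: 217/255 ≈ 0.850980 > 0.04045 → ((0.850980+0.055)/1.055)^2.4 ≈ 0.693872
R_lin = 0.048172, G_lin = 0.879622, B_lin = 0.693872
L = 0.2126×R + 0.7152×G + 0.0722×B
L = 0.2126×0.048172 + 0.7152×0.879622 + 0.0722×0.693872
L ≈ 0.689445


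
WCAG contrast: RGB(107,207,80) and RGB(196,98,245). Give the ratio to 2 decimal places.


Linearize each sRGB channel c=v/255: c/12.92 if c ≤ 0.04045 else ((c+0.055)/1.055)^2.4
L = 0.2126×R_lin + 0.7152×G_lin + 0.0722×B_lin
Color 1 (107,207,80):
  R=107: 107/255≈0.4196 > 0.04045 → ((0.4196+0.055)/1.055)^2.4 ≈ 0.14703
  G=207: 207/255≈0.8118 > 0.04045 → ((0.8118+0.055)/1.055)^2.4 ≈ 0.62396
  B=80: 80/255≈0.3137 > 0.04045 → ((0.3137+0.055)/1.055)^2.4 ≈ 0.08022
  L1 = 0.2126×0.14703 + 0.7152×0.62396 + 0.0722×0.08022 ≈ 0.48331
Color 2 (196,98,245):
  R=196: 196/255≈0.7686 > 0.04045 → ((0.7686+0.055)/1.055)^2.4 ≈ 0.55201
  G=98: 98/255≈0.3843 > 0.04045 → ((0.3843+0.055)/1.055)^2.4 ≈ 0.12214
  B=245: 245/255≈0.9608 > 0.04045 → ((0.9608+0.055)/1.055)^2.4 ≈ 0.91310
  L2 = 0.2126×0.55201 + 0.7152×0.12214 + 0.0722×0.91310 ≈ 0.27064
Lighter = 0.48331, Darker = 0.27064
Ratio = (L_lighter + 0.05) / (L_darker + 0.05)
Ratio = (0.48331 + 0.05) / (0.27064 + 0.05) = 0.53331 / 0.32064 ≈ 1.6633
Ratio ≈ 1.66:1


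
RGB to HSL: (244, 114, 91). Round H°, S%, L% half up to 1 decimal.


Normalize: R'=244/255≈0.9569, G'=114/255≈0.4471, B'=91/255≈0.3569
Max=244/255, Min=91/255, Δ=Max-Min=153/255
L = (Max+Min)/2 = (244+91)/510 = 335/510 = 0.65686… → L = 65.7%
L > 0.5 → S = Δ/(2-Max-Min) = 153/(510-244-91) = 153/175 = 0.87428… → S = 87.4%
(the 1/255 factors cancel in S and H, so raw channel differences can be used)
Max is R' → H = 60 × (((G-B)/Δ) mod 6) = 60 × (((114-91)/153) mod 6)
  23/153 = 0.1503…
  H = 60 × 0.1503… = 9.019…° → H = 9.0°
= HSL(9.0°, 87.4%, 65.7%)


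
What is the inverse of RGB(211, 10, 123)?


Invert: (255-R, 255-G, 255-B)
R: 255-211 = 44
G: 255-10 = 245
B: 255-123 = 132
= RGB(44, 245, 132)


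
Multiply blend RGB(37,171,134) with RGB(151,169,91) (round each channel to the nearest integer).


Multiply: C = A×B/255, rounded to nearest integer
R: 37×151/255 = 5587/255 ≈ 21.910 → 22
G: 171×169/255 = 28899/255 ≈ 113.329 → 113
B: 134×91/255 = 12194/255 ≈ 47.820 → 48
= RGB(22, 113, 48)


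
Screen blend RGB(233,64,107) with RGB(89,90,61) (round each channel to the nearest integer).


Screen: C = 255 - (255-A)×(255-B)/255, rounded to nearest integer
R: 255 - (255-233)×(255-89)/255 = 255 - 3652/255 ≈ 255 - 14.322 = 240.678 → 241
G: 255 - (255-64)×(255-90)/255 = 255 - 31515/255 ≈ 255 - 123.588 = 131.412 → 131
B: 255 - (255-107)×(255-61)/255 = 255 - 28712/255 ≈ 255 - 112.596 = 142.404 → 142
= RGB(241, 131, 142)


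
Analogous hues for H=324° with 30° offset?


Base hue: 324°
Left analog: (324 - 30) mod 360 = 294°
Right analog: (324 + 30) mod 360 = 354°
Analogous hues = 294° and 354°


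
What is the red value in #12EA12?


Color: #12EA12
R = 12 = 18
G = EA = 234
B = 12 = 18
Red = 18


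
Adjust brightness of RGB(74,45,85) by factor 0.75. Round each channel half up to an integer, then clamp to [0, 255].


Multiply each channel by 0.75, round half up, clamp to [0, 255]
R: 74×0.75 = 55.5 → round → 56
G: 45×0.75 = 33.75 → round → 34
B: 85×0.75 = 63.75 → round → 64
= RGB(56, 34, 64)


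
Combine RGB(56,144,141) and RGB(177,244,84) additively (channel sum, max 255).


Additive: each channel = min(255, C₁+C₂)
R: 56+177 = 233 → 233
G: 144+244 = 388 → 255
B: 141+84 = 225 → 225
= RGB(233, 255, 225)


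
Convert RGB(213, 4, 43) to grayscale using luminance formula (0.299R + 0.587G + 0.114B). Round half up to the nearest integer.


Gray = 0.299×R + 0.587×G + 0.114×B
Gray = 0.299×213 + 0.587×4 + 0.114×43
Gray = 63.687 + 2.348 + 4.902
Gray = 70.937 → round half up → 71
Gray = 71


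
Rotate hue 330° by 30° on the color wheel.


New hue = (H + rotation) mod 360
New hue = (330 + 30) mod 360
= 360 mod 360
= 0°


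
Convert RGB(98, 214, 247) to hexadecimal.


R = 98 → 62 (hex)
G = 214 → D6 (hex)
B = 247 → F7 (hex)
Hex = #62D6F7


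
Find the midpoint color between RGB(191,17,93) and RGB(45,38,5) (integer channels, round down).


Midpoint: each channel = ⌊(C₁+C₂)/2⌋
R: ⌊(191+45)/2⌋ = 118
G: ⌊(17+38)/2⌋ = 27
B: ⌊(93+5)/2⌋ = 49
= RGB(118, 27, 49)


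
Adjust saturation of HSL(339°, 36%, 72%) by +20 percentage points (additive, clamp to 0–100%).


Original S = 36%
Adjustment = +20 percentage points
New S = 36 + (20) = 56
Clamp to [0, 100] → 56
= HSL(339°, 56%, 72%)


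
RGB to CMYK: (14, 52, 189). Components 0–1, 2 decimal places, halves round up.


R'=14/255≈0.0549, G'=52/255≈0.2039, B'=189/255≈0.7412
K = 1 - max(R',G',B') = 1 - 189/255 = 66/255 = 0.25882… → 0.26
(1-R'-K)/(1-K) simplifies to (max-R)/max with max = 189:
C = (189-14)/189 = 175/189 = 0.92592… → 0.93
M = (189-52)/189 = 137/189 = 0.72486… → 0.72
Y = (189-189)/189 = 0/189 = 0 → 0.00
= CMYK(0.93, 0.72, 0.00, 0.26)


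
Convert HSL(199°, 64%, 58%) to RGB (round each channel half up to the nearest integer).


H=199°, S=0.64, L=0.58
C = (1-|2L-1|)×S = (1-|0.16|)×0.64 = 0.5376
H' = H/60 = 199/60 ≈ 3.3167; X = C×(1-|H' mod 2 - 1|) = 0.36736
m = L - C/2 = 0.58 - 0.2688 = 0.3112
Sector ⌊H'⌋ = 3 → (R',G',B') = (0.0, 0.36736, 0.5376)
RGB = ((R'+m)×255, (G'+m)×255, (B'+m)×255) = (79.356, 173.0328, 216.444)
Round half up → RGB(79, 173, 216)


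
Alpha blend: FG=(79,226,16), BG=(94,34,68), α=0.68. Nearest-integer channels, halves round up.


C = α×F + (1-α)×B, with 1-α = 0.32
R: 0.68×79 + 0.32×94 = 53.72 + 30.08 = 83.80 → 84
G: 0.68×226 + 0.32×34 = 153.68 + 10.88 = 164.56 → 165
B: 0.68×16 + 0.32×68 = 10.88 + 21.76 = 32.64 → 33
= RGB(84, 165, 33)


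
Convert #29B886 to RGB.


29 → 41 (R)
B8 → 184 (G)
86 → 134 (B)
= RGB(41, 184, 134)


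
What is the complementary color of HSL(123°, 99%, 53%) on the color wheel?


Complement = opposite side of color wheel = hue + 180°
H' = (123 + 180) mod 360 = 303°
S and L unchanged.
= HSL(303°, 99%, 53%)


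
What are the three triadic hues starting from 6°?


Triadic: equally spaced at 120° intervals
H1 = 6°
H2 = (6 + 120) mod 360 = 126°
H3 = (6 + 240) mod 360 = 246°
Triadic = 6°, 126°, 246°


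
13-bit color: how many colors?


Colors = 2^bits = 2^13
= 8,192 colors


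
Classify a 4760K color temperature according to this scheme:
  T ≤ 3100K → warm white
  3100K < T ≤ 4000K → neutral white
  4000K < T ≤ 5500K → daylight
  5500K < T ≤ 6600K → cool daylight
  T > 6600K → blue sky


Temperature: 4760K
4000K < 4760K ≤ 5500K → daylight
Classification: daylight


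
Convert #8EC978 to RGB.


8E → 142 (R)
C9 → 201 (G)
78 → 120 (B)
= RGB(142, 201, 120)


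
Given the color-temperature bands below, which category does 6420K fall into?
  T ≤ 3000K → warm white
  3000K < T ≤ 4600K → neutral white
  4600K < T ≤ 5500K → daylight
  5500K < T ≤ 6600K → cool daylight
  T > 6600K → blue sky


Temperature: 6420K
5500K < 6420K ≤ 6600K → cool daylight
Classification: cool daylight


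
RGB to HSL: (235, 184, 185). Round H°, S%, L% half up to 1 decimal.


Normalize: R'=235/255≈0.9216, G'=184/255≈0.7216, B'=185/255≈0.7255
Max=235/255, Min=184/255, Δ=Max-Min=51/255
L = (Max+Min)/2 = (235+184)/510 = 419/510 = 0.82156… → L = 82.2%
L > 0.5 → S = Δ/(2-Max-Min) = 51/(510-235-184) = 51/91 = 0.56043… → S = 56.0%
(the 1/255 factors cancel in S and H, so raw channel differences can be used)
Max is R' → H = 60 × (((G-B)/Δ) mod 6) = 60 × (((184-185)/51) mod 6)
  (-1)/51 = -0.0196…; negative, so add 6 → 5.9803…
  H = 60 × 5.9803… = 358.823…° → H = 358.8°
= HSL(358.8°, 56.0%, 82.2%)


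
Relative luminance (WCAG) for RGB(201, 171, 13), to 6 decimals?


Linearize each channel (sRGB transfer function): c = v/255; c_lin = c/12.92 if c ≤ 0.04045, else ((c+0.055)/1.055)^2.4
  R: 201/255 ≈ 0.788235 > 0.04045 → ((0.788235+0.055)/1.055)^2.4 ≈ 0.584078
  G: 171/255 ≈ 0.670588 > 0.04045 → ((0.670588+0.055)/1.055)^2.4 ≈ 0.407240
  B: 13/255 ≈ 0.050980 > 0.04045 → ((0.050980+0.055)/1.055)^2.4 ≈ 0.004025
R_lin = 0.584078, G_lin = 0.407240, B_lin = 0.004025
L = 0.2126×R + 0.7152×G + 0.0722×B
L = 0.2126×0.584078 + 0.7152×0.407240 + 0.0722×0.004025
L ≈ 0.415724


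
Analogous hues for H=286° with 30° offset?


Base hue: 286°
Left analog: (286 - 30) mod 360 = 256°
Right analog: (286 + 30) mod 360 = 316°
Analogous hues = 256° and 316°


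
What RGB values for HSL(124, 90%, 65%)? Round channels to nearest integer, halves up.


H=124°, S=0.90, L=0.65
C = (1-|2L-1|)×S = (1-|0.30|)×0.90 = 0.63
H' = H/60 = 124/60 ≈ 2.0667; X = C×(1-|H' mod 2 - 1|) = 0.042
m = L - C/2 = 0.65 - 0.315 = 0.335
Sector ⌊H'⌋ = 2 → (R',G',B') = (0.0, 0.63, 0.042)
RGB = ((R'+m)×255, (G'+m)×255, (B'+m)×255) = (85.425, 246.075, 96.135)
Round half up → RGB(85, 246, 96)


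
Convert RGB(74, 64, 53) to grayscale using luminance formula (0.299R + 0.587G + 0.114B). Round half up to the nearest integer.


Gray = 0.299×R + 0.587×G + 0.114×B
Gray = 0.299×74 + 0.587×64 + 0.114×53
Gray = 22.126 + 37.568 + 6.042
Gray = 65.736 → round half up → 66
Gray = 66


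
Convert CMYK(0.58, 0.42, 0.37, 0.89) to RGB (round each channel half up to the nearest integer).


R = 255 × (1-C) × (1-K) = 255 × 0.42 × 0.11 = 11.781 → 12
G = 255 × (1-M) × (1-K) = 255 × 0.58 × 0.11 = 16.269 → 16
B = 255 × (1-Y) × (1-K) = 255 × 0.63 × 0.11 = 17.6715 → 18
= RGB(12, 16, 18)


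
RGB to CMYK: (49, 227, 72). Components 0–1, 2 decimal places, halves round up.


R'=49/255≈0.1922, G'=227/255≈0.8902, B'=72/255≈0.2824
K = 1 - max(R',G',B') = 1 - 227/255 = 28/255 = 0.10980… → 0.11
(1-R'-K)/(1-K) simplifies to (max-R)/max with max = 227:
C = (227-49)/227 = 178/227 = 0.78414… → 0.78
M = (227-227)/227 = 0/227 = 0 → 0.00
Y = (227-72)/227 = 155/227 = 0.68281… → 0.68
= CMYK(0.78, 0.00, 0.68, 0.11)


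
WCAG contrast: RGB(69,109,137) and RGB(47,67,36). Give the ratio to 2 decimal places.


Linearize each sRGB channel c=v/255: c/12.92 if c ≤ 0.04045 else ((c+0.055)/1.055)^2.4
L = 0.2126×R_lin + 0.7152×G_lin + 0.0722×B_lin
Color 1 (69,109,137):
  R=69: 69/255≈0.2706 > 0.04045 → ((0.2706+0.055)/1.055)^2.4 ≈ 0.05951
  G=109: 109/255≈0.4275 > 0.04045 → ((0.4275+0.055)/1.055)^2.4 ≈ 0.15293
  B=137: 137/255≈0.5373 > 0.04045 → ((0.5373+0.055)/1.055)^2.4 ≈ 0.25016
  L1 = 0.2126×0.05951 + 0.7152×0.15293 + 0.0722×0.25016 ≈ 0.14009
Color 2 (47,67,36):
  R=47: 47/255≈0.1843 > 0.04045 → ((0.1843+0.055)/1.055)^2.4 ≈ 0.02843
  G=67: 67/255≈0.2627 > 0.04045 → ((0.2627+0.055)/1.055)^2.4 ≈ 0.05613
  B=36: 36/255≈0.1412 > 0.04045 → ((0.1412+0.055)/1.055)^2.4 ≈ 0.01764
  L2 = 0.2126×0.02843 + 0.7152×0.05613 + 0.0722×0.01764 ≈ 0.04746
Lighter = 0.14009, Darker = 0.04746
Ratio = (L_lighter + 0.05) / (L_darker + 0.05)
Ratio = (0.14009 + 0.05) / (0.04746 + 0.05) = 0.19009 / 0.09746 ≈ 1.9504
Ratio ≈ 1.95:1


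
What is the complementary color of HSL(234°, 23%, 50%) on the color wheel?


Complement = opposite side of color wheel = hue + 180°
H' = (234 + 180) mod 360 = 54°
S and L unchanged.
= HSL(54°, 23%, 50%)


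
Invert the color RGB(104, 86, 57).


Invert: (255-R, 255-G, 255-B)
R: 255-104 = 151
G: 255-86 = 169
B: 255-57 = 198
= RGB(151, 169, 198)


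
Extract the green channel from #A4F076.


Color: #A4F076
R = A4 = 164
G = F0 = 240
B = 76 = 118
Green = 240


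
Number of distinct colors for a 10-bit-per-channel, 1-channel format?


Total bits = 10 bits/channel × 1 channels = 10 bits
Distinct colors = 2^10
= 1,024 colors


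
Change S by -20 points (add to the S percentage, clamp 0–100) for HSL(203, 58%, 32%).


Original S = 58%
Adjustment = -20 percentage points
New S = 58 + (-20) = 38
Clamp to [0, 100] → 38
= HSL(203°, 38%, 32%)


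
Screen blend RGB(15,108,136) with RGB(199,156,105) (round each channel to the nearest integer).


Screen: C = 255 - (255-A)×(255-B)/255, rounded to nearest integer
R: 255 - (255-15)×(255-199)/255 = 255 - 13440/255 ≈ 255 - 52.706 = 202.294 → 202
G: 255 - (255-108)×(255-156)/255 = 255 - 14553/255 ≈ 255 - 57.071 = 197.929 → 198
B: 255 - (255-136)×(255-105)/255 = 255 - 17850/255 ≈ 255 - 70.000 = 185.000 → 185
= RGB(202, 198, 185)


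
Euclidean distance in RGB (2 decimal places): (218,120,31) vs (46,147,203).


d = √[(R₁-R₂)² + (G₁-G₂)² + (B₁-B₂)²]
d = √[(218-46)² + (120-147)² + (31-203)²]
d = √[29584 + 729 + 29584]
d = √59897
d ≈ 244.74


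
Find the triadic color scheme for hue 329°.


Triadic: equally spaced at 120° intervals
H1 = 329°
H2 = (329 + 120) mod 360 = 89°
H3 = (329 + 240) mod 360 = 209°
Triadic = 329°, 89°, 209°


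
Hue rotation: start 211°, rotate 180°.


New hue = (H + rotation) mod 360
New hue = (211 + 180) mod 360
= 391 mod 360
= 31°


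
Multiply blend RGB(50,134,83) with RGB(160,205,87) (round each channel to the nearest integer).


Multiply: C = A×B/255, rounded to nearest integer
R: 50×160/255 = 8000/255 ≈ 31.373 → 31
G: 134×205/255 = 27470/255 ≈ 107.725 → 108
B: 83×87/255 = 7221/255 ≈ 28.318 → 28
= RGB(31, 108, 28)


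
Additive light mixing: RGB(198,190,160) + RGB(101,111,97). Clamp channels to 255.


Additive: each channel = min(255, C₁+C₂)
R: 198+101 = 299 → 255
G: 190+111 = 301 → 255
B: 160+97 = 257 → 255
= RGB(255, 255, 255)


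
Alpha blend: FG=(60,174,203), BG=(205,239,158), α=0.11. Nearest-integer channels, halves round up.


C = α×F + (1-α)×B, with 1-α = 0.89
R: 0.11×60 + 0.89×205 = 6.60 + 182.45 = 189.05 → 189
G: 0.11×174 + 0.89×239 = 19.14 + 212.71 = 231.85 → 232
B: 0.11×203 + 0.89×158 = 22.33 + 140.62 = 162.95 → 163
= RGB(189, 232, 163)


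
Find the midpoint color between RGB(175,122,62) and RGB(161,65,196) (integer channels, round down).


Midpoint: each channel = ⌊(C₁+C₂)/2⌋
R: ⌊(175+161)/2⌋ = 168
G: ⌊(122+65)/2⌋ = 93
B: ⌊(62+196)/2⌋ = 129
= RGB(168, 93, 129)


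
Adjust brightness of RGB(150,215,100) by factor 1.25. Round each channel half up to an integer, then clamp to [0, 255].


Multiply each channel by 1.25, round half up, clamp to [0, 255]
R: 150×1.25 = 187.5 → round → 188
G: 215×1.25 = 268.75 → round → 269 → clamp → 255
B: 100×1.25 = 125
= RGB(188, 255, 125)


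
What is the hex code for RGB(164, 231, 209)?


R = 164 → A4 (hex)
G = 231 → E7 (hex)
B = 209 → D1 (hex)
Hex = #A4E7D1


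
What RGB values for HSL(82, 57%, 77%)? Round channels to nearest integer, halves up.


H=82°, S=0.57, L=0.77
C = (1-|2L-1|)×S = (1-|0.54|)×0.57 = 0.2622
H' = H/60 = 82/60 ≈ 1.3667; X = C×(1-|H' mod 2 - 1|) = 0.16606
m = L - C/2 = 0.77 - 0.1311 = 0.6389
Sector ⌊H'⌋ = 1 → (R',G',B') = (0.16606, 0.2622, 0.0)
RGB = ((R'+m)×255, (G'+m)×255, (B'+m)×255) = (205.2648, 229.7805, 162.9195)
Round half up → RGB(205, 230, 163)


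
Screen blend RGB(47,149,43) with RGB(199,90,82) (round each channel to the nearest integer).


Screen: C = 255 - (255-A)×(255-B)/255, rounded to nearest integer
R: 255 - (255-47)×(255-199)/255 = 255 - 11648/255 ≈ 255 - 45.678 = 209.322 → 209
G: 255 - (255-149)×(255-90)/255 = 255 - 17490/255 ≈ 255 - 68.588 = 186.412 → 186
B: 255 - (255-43)×(255-82)/255 = 255 - 36676/255 ≈ 255 - 143.827 = 111.173 → 111
= RGB(209, 186, 111)


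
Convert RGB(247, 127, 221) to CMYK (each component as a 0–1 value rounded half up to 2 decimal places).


R'=247/255≈0.9686, G'=127/255≈0.4980, B'=221/255≈0.8667
K = 1 - max(R',G',B') = 1 - 247/255 = 8/255 = 0.03137… → 0.03
(1-R'-K)/(1-K) simplifies to (max-R)/max with max = 247:
C = (247-247)/247 = 0/247 = 0 → 0.00
M = (247-127)/247 = 120/247 = 0.48582… → 0.49
Y = (247-221)/247 = 26/247 = 0.10526… → 0.11
= CMYK(0.00, 0.49, 0.11, 0.03)


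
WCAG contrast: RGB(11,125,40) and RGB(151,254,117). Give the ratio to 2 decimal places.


Linearize each sRGB channel c=v/255: c/12.92 if c ≤ 0.04045 else ((c+0.055)/1.055)^2.4
L = 0.2126×R_lin + 0.7152×G_lin + 0.0722×B_lin
Color 1 (11,125,40):
  R=11: 11/255≈0.0431 > 0.04045 → ((0.0431+0.055)/1.055)^2.4 ≈ 0.00335
  G=125: 125/255≈0.4902 > 0.04045 → ((0.4902+0.055)/1.055)^2.4 ≈ 0.20508
  B=40: 40/255≈0.1569 > 0.04045 → ((0.1569+0.055)/1.055)^2.4 ≈ 0.02122
  L1 = 0.2126×0.00335 + 0.7152×0.20508 + 0.0722×0.02122 ≈ 0.14892
Color 2 (151,254,117):
  R=151: 151/255≈0.5922 > 0.04045 → ((0.5922+0.055)/1.055)^2.4 ≈ 0.30947
  G=254: 254/255≈0.9961 > 0.04045 → ((0.9961+0.055)/1.055)^2.4 ≈ 0.99110
  B=117: 117/255≈0.4588 > 0.04045 → ((0.4588+0.055)/1.055)^2.4 ≈ 0.17789
  L2 = 0.2126×0.30947 + 0.7152×0.99110 + 0.0722×0.17789 ≈ 0.78747
Lighter = 0.78747, Darker = 0.14892
Ratio = (L_lighter + 0.05) / (L_darker + 0.05)
Ratio = (0.78747 + 0.05) / (0.14892 + 0.05) = 0.83747 / 0.19892 ≈ 4.2102
Ratio ≈ 4.21:1


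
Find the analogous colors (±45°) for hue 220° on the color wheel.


Base hue: 220°
Left analog: (220 - 45) mod 360 = 175°
Right analog: (220 + 45) mod 360 = 265°
Analogous hues = 175° and 265°


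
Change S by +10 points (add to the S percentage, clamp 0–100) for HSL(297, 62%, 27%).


Original S = 62%
Adjustment = +10 percentage points
New S = 62 + (10) = 72
Clamp to [0, 100] → 72
= HSL(297°, 72%, 27%)


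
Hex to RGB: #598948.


59 → 89 (R)
89 → 137 (G)
48 → 72 (B)
= RGB(89, 137, 72)


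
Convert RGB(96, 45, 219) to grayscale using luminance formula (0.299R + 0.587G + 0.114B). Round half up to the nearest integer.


Gray = 0.299×R + 0.587×G + 0.114×B
Gray = 0.299×96 + 0.587×45 + 0.114×219
Gray = 28.704 + 26.415 + 24.966
Gray = 80.085 → round half up → 80
Gray = 80


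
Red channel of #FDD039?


Color: #FDD039
R = FD = 253
G = D0 = 208
B = 39 = 57
Red = 253


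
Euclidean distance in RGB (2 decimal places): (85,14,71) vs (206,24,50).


d = √[(R₁-R₂)² + (G₁-G₂)² + (B₁-B₂)²]
d = √[(85-206)² + (14-24)² + (71-50)²]
d = √[14641 + 100 + 441]
d = √15182
d ≈ 123.22


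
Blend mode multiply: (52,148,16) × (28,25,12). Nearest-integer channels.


Multiply: C = A×B/255, rounded to nearest integer
R: 52×28/255 = 1456/255 ≈ 5.710 → 6
G: 148×25/255 = 3700/255 ≈ 14.510 → 15
B: 16×12/255 = 192/255 ≈ 0.753 → 1
= RGB(6, 15, 1)


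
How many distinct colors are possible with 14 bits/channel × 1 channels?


Total bits = 14 bits/channel × 1 channels = 14 bits
Distinct colors = 2^14
= 16,384 colors


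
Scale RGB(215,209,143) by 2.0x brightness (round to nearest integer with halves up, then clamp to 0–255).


Multiply each channel by 2.0, round half up, clamp to [0, 255]
R: 215×2.0 = 430 → clamp → 255
G: 209×2.0 = 418 → clamp → 255
B: 143×2.0 = 286 → clamp → 255
= RGB(255, 255, 255)


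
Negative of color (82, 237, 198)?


Invert: (255-R, 255-G, 255-B)
R: 255-82 = 173
G: 255-237 = 18
B: 255-198 = 57
= RGB(173, 18, 57)


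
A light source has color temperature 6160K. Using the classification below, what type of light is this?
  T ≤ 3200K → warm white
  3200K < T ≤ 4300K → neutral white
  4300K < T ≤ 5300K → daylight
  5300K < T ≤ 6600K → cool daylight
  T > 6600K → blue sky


Temperature: 6160K
5300K < 6160K ≤ 6600K → cool daylight
Classification: cool daylight


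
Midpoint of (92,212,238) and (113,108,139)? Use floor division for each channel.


Midpoint: each channel = ⌊(C₁+C₂)/2⌋
R: ⌊(92+113)/2⌋ = 102
G: ⌊(212+108)/2⌋ = 160
B: ⌊(238+139)/2⌋ = 188
= RGB(102, 160, 188)


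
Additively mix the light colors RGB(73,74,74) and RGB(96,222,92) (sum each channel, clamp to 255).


Additive: each channel = min(255, C₁+C₂)
R: 73+96 = 169 → 169
G: 74+222 = 296 → 255
B: 74+92 = 166 → 166
= RGB(169, 255, 166)


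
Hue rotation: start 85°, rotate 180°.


New hue = (H + rotation) mod 360
New hue = (85 + 180) mod 360
= 265 mod 360
= 265°


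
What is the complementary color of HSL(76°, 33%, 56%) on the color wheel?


Complement = opposite side of color wheel = hue + 180°
H' = (76 + 180) mod 360 = 256°
S and L unchanged.
= HSL(256°, 33%, 56%)


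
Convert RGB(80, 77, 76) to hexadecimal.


R = 80 → 50 (hex)
G = 77 → 4D (hex)
B = 76 → 4C (hex)
Hex = #504D4C


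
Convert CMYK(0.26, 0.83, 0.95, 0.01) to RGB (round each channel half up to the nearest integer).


R = 255 × (1-C) × (1-K) = 255 × 0.74 × 0.99 = 186.813 → 187
G = 255 × (1-M) × (1-K) = 255 × 0.17 × 0.99 = 42.9165 → 43
B = 255 × (1-Y) × (1-K) = 255 × 0.05 × 0.99 = 12.6225 → 13
= RGB(187, 43, 13)


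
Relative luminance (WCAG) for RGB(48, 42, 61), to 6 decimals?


Linearize each channel (sRGB transfer function): c = v/255; c_lin = c/12.92 if c ≤ 0.04045, else ((c+0.055)/1.055)^2.4
  R: 48/255 ≈ 0.188235 > 0.04045 → ((0.188235+0.055)/1.055)^2.4 ≈ 0.029557
  G: 42/255 ≈ 0.164706 > 0.04045 → ((0.164706+0.055)/1.055)^2.4 ≈ 0.023153
  B: 61/255 ≈ 0.239216 > 0.04045 → ((0.239216+0.055)/1.055)^2.4 ≈ 0.046665
R_lin = 0.029557, G_lin = 0.023153, B_lin = 0.046665
L = 0.2126×R + 0.7152×G + 0.0722×B
L = 0.2126×0.029557 + 0.7152×0.023153 + 0.0722×0.046665
L ≈ 0.026212


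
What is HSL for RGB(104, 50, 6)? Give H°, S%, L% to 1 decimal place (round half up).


Normalize: R'=104/255≈0.4078, G'=50/255≈0.1961, B'=6/255≈0.0235
Max=104/255, Min=6/255, Δ=Max-Min=98/255
L = (Max+Min)/2 = (104+6)/510 = 110/510 = 0.21568… → L = 21.6%
L ≤ 0.5 → S = Δ/(Max+Min) = 98/(104+6) = 98/110 = 0.89090… → S = 89.1%
(the 1/255 factors cancel in S and H, so raw channel differences can be used)
Max is R' → H = 60 × (((G-B)/Δ) mod 6) = 60 × (((50-6)/98) mod 6)
  44/98 = 0.4489…
  H = 60 × 0.4489… = 26.938…° → H = 26.9°
= HSL(26.9°, 89.1%, 21.6%)


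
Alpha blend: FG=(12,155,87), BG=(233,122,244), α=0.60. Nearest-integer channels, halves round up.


C = α×F + (1-α)×B, with 1-α = 0.40
R: 0.60×12 + 0.40×233 = 7.20 + 93.20 = 100.40 → 100
G: 0.60×155 + 0.40×122 = 93.00 + 48.80 = 141.80 → 142
B: 0.60×87 + 0.40×244 = 52.20 + 97.60 = 149.80 → 150
= RGB(100, 142, 150)


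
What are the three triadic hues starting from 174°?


Triadic: equally spaced at 120° intervals
H1 = 174°
H2 = (174 + 120) mod 360 = 294°
H3 = (174 + 240) mod 360 = 54°
Triadic = 174°, 294°, 54°


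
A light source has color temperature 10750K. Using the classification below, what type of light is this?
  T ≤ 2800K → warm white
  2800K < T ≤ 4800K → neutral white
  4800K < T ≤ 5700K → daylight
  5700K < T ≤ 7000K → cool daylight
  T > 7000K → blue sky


Temperature: 10750K
10750K > 7000K → blue sky
Classification: blue sky


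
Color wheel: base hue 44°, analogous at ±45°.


Base hue: 44°
Left analog: (44 - 45) mod 360 = 359°
Right analog: (44 + 45) mod 360 = 89°
Analogous hues = 359° and 89°


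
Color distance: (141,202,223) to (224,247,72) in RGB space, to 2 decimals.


d = √[(R₁-R₂)² + (G₁-G₂)² + (B₁-B₂)²]
d = √[(141-224)² + (202-247)² + (223-72)²]
d = √[6889 + 2025 + 22801]
d = √31715
d ≈ 178.09


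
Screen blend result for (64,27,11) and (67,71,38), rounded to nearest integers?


Screen: C = 255 - (255-A)×(255-B)/255, rounded to nearest integer
R: 255 - (255-64)×(255-67)/255 = 255 - 35908/255 ≈ 255 - 140.816 = 114.184 → 114
G: 255 - (255-27)×(255-71)/255 = 255 - 41952/255 ≈ 255 - 164.518 = 90.482 → 90
B: 255 - (255-11)×(255-38)/255 = 255 - 52948/255 ≈ 255 - 207.639 = 47.361 → 47
= RGB(114, 90, 47)


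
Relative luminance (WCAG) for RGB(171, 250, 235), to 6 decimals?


Linearize each channel (sRGB transfer function): c = v/255; c_lin = c/12.92 if c ≤ 0.04045, else ((c+0.055)/1.055)^2.4
  R: 171/255 ≈ 0.670588 > 0.04045 → ((0.670588+0.055)/1.055)^2.4 ≈ 0.407240
  G: 250/255 ≈ 0.980392 > 0.04045 → ((0.980392+0.055)/1.055)^2.4 ≈ 0.955973
  B: 235/255 ≈ 0.921569 > 0.04045 → ((0.921569+0.055)/1.055)^2.4 ≈ 0.830770
R_lin = 0.407240, G_lin = 0.955973, B_lin = 0.830770
L = 0.2126×R + 0.7152×G + 0.0722×B
L = 0.2126×0.407240 + 0.7152×0.955973 + 0.0722×0.830770
L ≈ 0.830273


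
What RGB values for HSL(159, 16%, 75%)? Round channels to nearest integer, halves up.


H=159°, S=0.16, L=0.75
C = (1-|2L-1|)×S = (1-|0.50|)×0.16 = 0.08
H' = H/60 = 159/60 ≈ 2.6500; X = C×(1-|H' mod 2 - 1|) = 0.052
m = L - C/2 = 0.75 - 0.04 = 0.71
Sector ⌊H'⌋ = 2 → (R',G',B') = (0.0, 0.08, 0.052)
RGB = ((R'+m)×255, (G'+m)×255, (B'+m)×255) = (181.05, 201.45, 194.31)
Round half up → RGB(181, 201, 194)


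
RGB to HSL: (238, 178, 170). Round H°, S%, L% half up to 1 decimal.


Normalize: R'=238/255≈0.9333, G'=178/255≈0.6980, B'=170/255≈0.6667
Max=238/255, Min=170/255, Δ=Max-Min=68/255
L = (Max+Min)/2 = (238+170)/510 = 408/510 = 0.8 → L = 80.0%
L > 0.5 → S = Δ/(2-Max-Min) = 68/(510-238-170) = 68/102 = 0.66666… → S = 66.7%
(the 1/255 factors cancel in S and H, so raw channel differences can be used)
Max is R' → H = 60 × (((G-B)/Δ) mod 6) = 60 × (((178-170)/68) mod 6)
  8/68 = 0.1176…
  H = 60 × 0.1176… = 7.058…° → H = 7.1°
= HSL(7.1°, 66.7%, 80.0%)
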